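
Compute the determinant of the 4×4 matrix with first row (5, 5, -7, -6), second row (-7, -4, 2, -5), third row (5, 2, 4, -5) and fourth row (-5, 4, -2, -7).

Expand along row 1:
  + (5) · M_11   where M_11 = det([-4 2 -5; 2 4 -5; 4 -2 -7]) = 240
  − (5) · M_12   where M_12 = det([-7 2 -5; 5 4 -5; -5 -2 -7]) = 336
  + (-7) · M_13   where M_13 = det([-7 -4 -5; 5 2 -5; -5 4 -7]) = -432
  − (-6) · M_14   where M_14 = det([-7 -4 2; 5 2 4; -5 4 -2]) = 240
det = (+1)·(5)·(240) + (-1)·(5)·(336) + (+1)·(-7)·(-432) + (-1)·(-6)·(240) = 3984

The determinant is 3984.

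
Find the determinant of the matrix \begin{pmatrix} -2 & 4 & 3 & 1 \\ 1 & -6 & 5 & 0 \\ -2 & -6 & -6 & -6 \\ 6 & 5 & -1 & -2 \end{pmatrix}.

Expand along row 2 (it has 1 zero):
  − (1) · M_21   where M_21 = det([4 3 1; -6 -6 -6; 5 -1 -2]) = -66
  + (-6) · M_22   where M_22 = det([-2 3 1; -2 -6 -6; 6 -1 -2]) = -94
  − (5) · M_23   where M_23 = det([-2 4 1; -2 -6 -6; 6 5 -2]) = -218
det = (-1)·(1)·(-66) + (+1)·(-6)·(-94) + (-1)·(5)·(-218) = 1720

The determinant is 1720.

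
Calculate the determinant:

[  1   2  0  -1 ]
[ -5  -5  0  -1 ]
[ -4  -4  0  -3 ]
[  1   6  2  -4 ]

The determinant is 22.

Expand along column 3 (it has 3 zeros):
  − (2) · M_43   where M_43 = det([1 2 -1; -5 -5 -1; -4 -4 -3]) = -11
det = (-1)·(2)·(-11) = 22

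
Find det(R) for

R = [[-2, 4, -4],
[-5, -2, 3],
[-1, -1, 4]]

det(R) = 66

Expand along row 1:
  + (-2) · |-2 3; -1 4| = (-2)·(-8 − (-3)) = 10
  − 4 · |-5 3; -1 4| = −4·(-20 − (-3)) = 68
  + (-4) · |-5 -2; -1 -1| = (-4)·(5 − 2) = -12
Sum: (10) + (68) + (-12) = 66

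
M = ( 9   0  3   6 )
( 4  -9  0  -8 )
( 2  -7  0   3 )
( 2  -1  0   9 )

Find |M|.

|M| = -684

Expand along column 3 (it has 3 zeros):
  + (3) · M_13   where M_13 = det([4 -9 -8; 2 -7 3; 2 -1 9]) = -228
det = (+1)·(3)·(-228) = -684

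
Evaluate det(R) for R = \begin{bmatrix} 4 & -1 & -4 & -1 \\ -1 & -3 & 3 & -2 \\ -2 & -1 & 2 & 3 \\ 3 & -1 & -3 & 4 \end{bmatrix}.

Expand along row 1:
  + (4) · M_11   where M_11 = det([-3 3 -2; -1 2 3; -1 -3 4]) = -58
  − (-1) · M_12   where M_12 = det([-1 3 -2; -2 2 3; 3 -3 4]) = 34
  + (-4) · M_13   where M_13 = det([-1 -3 -2; -2 -1 3; 3 -1 4]) = -60
  − (-1) · M_14   where M_14 = det([-1 -3 3; -2 -1 2; 3 -1 -3]) = 10
det = (+1)·(4)·(-58) + (-1)·(-1)·(34) + (+1)·(-4)·(-60) + (-1)·(-1)·(10) = 52

det(R) = 52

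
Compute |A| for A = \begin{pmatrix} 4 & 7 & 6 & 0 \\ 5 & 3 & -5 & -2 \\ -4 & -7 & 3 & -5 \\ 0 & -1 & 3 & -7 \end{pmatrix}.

Expand along row 1 (it has 1 zero):
  + (4) · M_11   where M_11 = det([3 -5 -2; -7 3 -5; -1 3 -7]) = 238
  − (7) · M_12   where M_12 = det([5 -5 -2; -4 3 -5; 0 3 -7]) = 134
  + (6) · M_13   where M_13 = det([5 3 -2; -4 -7 -5; 0 -1 -7]) = 128
det = (+1)·(4)·(238) + (-1)·(7)·(134) + (+1)·(6)·(128) = 782

The determinant is 782.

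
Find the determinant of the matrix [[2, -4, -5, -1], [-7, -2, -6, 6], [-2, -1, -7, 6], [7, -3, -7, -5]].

The determinant is -731.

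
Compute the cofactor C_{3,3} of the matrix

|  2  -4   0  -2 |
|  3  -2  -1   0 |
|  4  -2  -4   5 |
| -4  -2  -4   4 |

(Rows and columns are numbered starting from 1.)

Delete row 3 and column 3; the remaining 3×3 submatrix is [2 -4 -2; 3 -2 0; -4 -2 4].
Its determinant is 60.
The cofactor carries sign (−1)^(3+3) = +1, so C_{3,3} = +(60) = 60.

The cofactor is 60.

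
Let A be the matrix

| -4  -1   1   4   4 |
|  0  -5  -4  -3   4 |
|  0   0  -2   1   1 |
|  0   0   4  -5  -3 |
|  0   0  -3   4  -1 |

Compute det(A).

A is block upper-triangular with a 2×2 block and a 3×3 block on the diagonal, so its determinant equals the product of the determinants of the diagonal blocks.
det of the 2×2 block = 20
det of the 3×3 block = -20
det = (20)·(-20) = -400

|A| = -400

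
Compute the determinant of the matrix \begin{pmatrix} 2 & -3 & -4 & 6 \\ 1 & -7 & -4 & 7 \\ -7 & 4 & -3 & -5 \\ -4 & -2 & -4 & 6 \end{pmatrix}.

Expand along row 1:
  + (2) · M_11   where M_11 = det([-7 -4 7; 4 -3 -5; -2 -4 6]) = 168
  − (-3) · M_12   where M_12 = det([1 -4 7; -7 -3 -5; -4 -4 6]) = -174
  + (-4) · M_13   where M_13 = det([1 -7 7; -7 4 -5; -4 -2 6]) = -210
  − (6) · M_14   where M_14 = det([1 -7 -4; -7 4 -3; -4 -2 -4]) = -30
det = (+1)·(2)·(168) + (-1)·(-3)·(-174) + (+1)·(-4)·(-210) + (-1)·(6)·(-30) = 834

The determinant is 834.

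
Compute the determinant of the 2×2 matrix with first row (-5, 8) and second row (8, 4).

-84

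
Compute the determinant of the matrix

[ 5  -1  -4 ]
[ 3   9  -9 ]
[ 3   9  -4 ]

Expand along row 1:
  + 5 · |9 -9; 9 -4| = 5·(-36 − (-81)) = 225
  − (-1) · |3 -9; 3 -4| = −(-1)·(-12 − (-27)) = 15
  + (-4) · |3 9; 3 9| = (-4)·(27 − 27) = 0
Sum: (225) + (15) + (0) = 240

240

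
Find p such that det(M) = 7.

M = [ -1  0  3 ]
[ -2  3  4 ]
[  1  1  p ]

p = -6

Expanding along the column containing p, det(M) is linear in p: det(M) = (-3)·p + (-11).
Set (-3)·p + (-11) = 7  ⇒  (-3)·p = 18  ⇒  p = -6.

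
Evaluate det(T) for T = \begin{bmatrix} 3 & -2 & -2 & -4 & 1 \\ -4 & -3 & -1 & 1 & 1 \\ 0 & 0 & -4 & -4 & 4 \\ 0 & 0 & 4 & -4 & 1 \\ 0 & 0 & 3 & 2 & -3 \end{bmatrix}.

The determinant is 340.

T is block upper-triangular with a 2×2 block and a 3×3 block on the diagonal, so its determinant equals the product of the determinants of the diagonal blocks.
det of the 2×2 block = -17
det of the 3×3 block = -20
det = (-17)·(-20) = 340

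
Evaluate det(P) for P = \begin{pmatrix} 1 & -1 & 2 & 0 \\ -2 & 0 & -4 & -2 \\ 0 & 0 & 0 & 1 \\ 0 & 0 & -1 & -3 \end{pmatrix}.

-2

P is block upper-triangular with a 2×2 block and a 2×2 block on the diagonal, so its determinant equals the product of the determinants of the diagonal blocks.
det of the 2×2 block = -2
det of the 2×2 block = 1
det = (-2)·(1) = -2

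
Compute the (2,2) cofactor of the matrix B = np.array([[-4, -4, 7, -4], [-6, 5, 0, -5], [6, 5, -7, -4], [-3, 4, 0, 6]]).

84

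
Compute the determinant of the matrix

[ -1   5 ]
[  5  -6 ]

-19

det = (-1)·(-6) − 5·5 = 6 − 25 = -19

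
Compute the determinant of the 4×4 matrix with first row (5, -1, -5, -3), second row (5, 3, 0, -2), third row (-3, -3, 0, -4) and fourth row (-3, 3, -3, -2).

Expand along column 3 (it has 2 zeros):
  + (-5) · M_13   where M_13 = det([5 3 -2; -3 -3 -4; -3 3 -2]) = 144
  − (-3) · M_43   where M_43 = det([5 -1 -3; 5 3 -2; -3 -3 -4]) = -98
det = (+1)·(-5)·(144) + (-1)·(-3)·(-98) = -1014

-1014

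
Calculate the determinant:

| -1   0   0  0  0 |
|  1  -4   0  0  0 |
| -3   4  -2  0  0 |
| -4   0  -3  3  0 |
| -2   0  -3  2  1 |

The matrix is lower triangular, so the determinant is the product of the diagonal entries:
det = (-1) · (-4) · (-2) · (3) · (1) = -24

-24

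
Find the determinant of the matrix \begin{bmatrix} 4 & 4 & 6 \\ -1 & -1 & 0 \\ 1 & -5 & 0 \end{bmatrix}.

36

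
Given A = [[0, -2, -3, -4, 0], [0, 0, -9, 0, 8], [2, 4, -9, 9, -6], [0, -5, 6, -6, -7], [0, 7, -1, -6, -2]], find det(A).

The determinant is 1840.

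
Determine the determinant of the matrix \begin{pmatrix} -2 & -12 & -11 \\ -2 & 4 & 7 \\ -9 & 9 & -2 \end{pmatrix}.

748

Expand along row 1:
  + (-2) · |4 7; 9 -2| = (-2)·(-8 − 63) = 142
  − (-12) · |-2 7; -9 -2| = −(-12)·(4 − (-63)) = 804
  + (-11) · |-2 4; -9 9| = (-11)·(-18 − (-36)) = -198
Sum: (142) + (804) + (-198) = 748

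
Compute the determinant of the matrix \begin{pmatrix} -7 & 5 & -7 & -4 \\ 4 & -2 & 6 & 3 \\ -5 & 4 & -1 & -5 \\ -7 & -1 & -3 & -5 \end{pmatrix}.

The determinant is -342.

Expand along row 1:
  + (-7) · M_11   where M_11 = det([-2 6 3; 4 -1 -5; -1 -3 -5]) = 131
  − (5) · M_12   where M_12 = det([4 6 3; -5 -1 -5; -7 -3 -5]) = 44
  + (-7) · M_13   where M_13 = det([4 -2 3; -5 4 -5; -7 -1 -5]) = -21
  − (-4) · M_14   where M_14 = det([4 -2 6; -5 4 -1; -7 -1 -3]) = 162
det = (+1)·(-7)·(131) + (-1)·(5)·(44) + (+1)·(-7)·(-21) + (-1)·(-4)·(162) = -342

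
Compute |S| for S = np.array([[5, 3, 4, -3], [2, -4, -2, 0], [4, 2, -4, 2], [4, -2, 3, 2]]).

Expand along row 2 (it has 1 zero):
  − (2) · M_21   where M_21 = det([3 4 -3; 2 -4 2; -2 3 2]) = -68
  + (-4) · M_22   where M_22 = det([5 4 -3; 4 -4 2; 4 3 2]) = -154
  − (-2) · M_23   where M_23 = det([5 3 -3; 4 2 2; 4 -2 2]) = 88
det = (-1)·(2)·(-68) + (+1)·(-4)·(-154) + (-1)·(-2)·(88) = 928

det(S) = 928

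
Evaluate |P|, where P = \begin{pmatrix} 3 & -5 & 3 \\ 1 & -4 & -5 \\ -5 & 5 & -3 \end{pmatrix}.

Expand along column 1:
  + 3 · |-4 -5; 5 -3| = 3·(12 − (-25)) = 111
  − 1 · |-5 3; 5 -3| = −1·(15 − 15) = 0
  + (-5) · |-5 3; -4 -5| = (-5)·(25 − (-12)) = -185
Sum: (111) + (0) + (-185) = -74

The determinant is -74.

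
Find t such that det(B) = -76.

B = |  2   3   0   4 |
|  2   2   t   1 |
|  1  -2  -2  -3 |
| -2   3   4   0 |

Expanding along the column containing t, det(B) is linear in t: det(B) = (-32)·t + (-12).
Set (-32)·t + (-12) = -76  ⇒  (-32)·t = -64  ⇒  t = 2.

t = 2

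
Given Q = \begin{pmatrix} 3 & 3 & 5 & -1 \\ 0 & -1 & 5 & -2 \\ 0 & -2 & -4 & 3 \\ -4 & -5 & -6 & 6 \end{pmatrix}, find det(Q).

Expand along column 1 (it has 2 zeros):
  + (3) · M_11   where M_11 = det([-1 5 -2; -2 -4 3; -5 -6 6]) = 7
  − (-4) · M_41   where M_41 = det([3 5 -1; -1 5 -2; -2 -4 3]) = 42
det = (+1)·(3)·(7) + (-1)·(-4)·(42) = 189

The determinant is 189.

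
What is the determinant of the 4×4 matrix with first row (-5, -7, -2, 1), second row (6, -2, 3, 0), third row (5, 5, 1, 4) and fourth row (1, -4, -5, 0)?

Expand along column 4 (it has 2 zeros):
  − (1) · M_14   where M_14 = det([6 -2 3; 5 5 1; 1 -4 -5]) = -253
  − (4) · M_34   where M_34 = det([-5 -7 -2; 6 -2 3; 1 -4 -5]) = -297
det = (-1)·(1)·(-253) + (-1)·(4)·(-297) = 1441

1441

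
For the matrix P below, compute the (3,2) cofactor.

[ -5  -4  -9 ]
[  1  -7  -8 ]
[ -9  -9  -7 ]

Delete row 3 and column 2; the remaining 2×2 submatrix is [-5 -9; 1 -8].
Its determinant is (-5)·(-8) − (-9)·1 = 49.
The cofactor carries sign (−1)^(3+2) = −1, so C_{3,2} = −(49) = -49.

-49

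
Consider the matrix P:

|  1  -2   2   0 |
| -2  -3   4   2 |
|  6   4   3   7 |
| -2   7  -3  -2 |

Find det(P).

Expand along row 1 (it has 1 zero):
  + (1) · M_11   where M_11 = det([-3 4 2; 4 3 7; 7 -3 -2]) = 117
  − (-2) · M_12   where M_12 = det([-2 4 2; 6 3 7; -2 -3 -2]) = -62
  + (2) · M_13   where M_13 = det([-2 -3 2; 6 4 7; -2 7 -2]) = 220
det = (+1)·(1)·(117) + (-1)·(-2)·(-62) + (+1)·(2)·(220) = 433

433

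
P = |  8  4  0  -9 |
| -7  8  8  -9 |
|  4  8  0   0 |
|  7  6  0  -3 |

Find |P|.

Expand along column 3 (it has 3 zeros):
  − (8) · M_23   where M_23 = det([8 4 -9; 4 8 0; 7 6 -3]) = 144
det = (-1)·(8)·(144) = -1152

|P| = -1152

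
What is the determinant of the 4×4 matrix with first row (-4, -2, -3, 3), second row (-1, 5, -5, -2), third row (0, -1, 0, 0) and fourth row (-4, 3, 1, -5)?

The determinant is -180.

Expand along row 3 (it has 3 zeros):
  − (-1) · M_32   where M_32 = det([-4 -3 3; -1 -5 -2; -4 1 -5]) = -180
det = (-1)·(-1)·(-180) = -180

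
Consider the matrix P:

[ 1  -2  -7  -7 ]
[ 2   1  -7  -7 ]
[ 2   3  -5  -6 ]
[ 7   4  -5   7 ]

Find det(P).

Expand along row 1:
  + (1) · M_11   where M_11 = det([1 -7 -7; 3 -5 -6; 4 -5 7]) = 215
  − (-2) · M_12   where M_12 = det([2 -7 -7; 2 -5 -6; 7 -5 7]) = 87
  + (-7) · M_13   where M_13 = det([2 1 -7; 2 3 -6; 7 4 7]) = 125
  − (-7) · M_14   where M_14 = det([2 1 -7; 2 3 -5; 7 4 -5]) = 76
det = (+1)·(1)·(215) + (-1)·(-2)·(87) + (+1)·(-7)·(125) + (-1)·(-7)·(76) = 46

det(P) = 46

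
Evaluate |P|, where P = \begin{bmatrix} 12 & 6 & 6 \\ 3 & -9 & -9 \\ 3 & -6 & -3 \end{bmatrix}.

Expand along row 1:
  + 12 · |-9 -9; -6 -3| = 12·(27 − 54) = -324
  − 6 · |3 -9; 3 -3| = −6·(-9 − (-27)) = -108
  + 6 · |3 -9; 3 -6| = 6·(-18 − (-27)) = 54
Sum: (-324) + (-108) + (54) = -378

|P| = -378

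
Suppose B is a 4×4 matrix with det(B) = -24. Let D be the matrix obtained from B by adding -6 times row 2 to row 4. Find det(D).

det(D) = -24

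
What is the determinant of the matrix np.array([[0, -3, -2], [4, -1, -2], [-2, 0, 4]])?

40

Expand along row 1:
  − (-3) · |4 -2; -2 4| = −(-3)·(16 − 4) = 36
  + (-2) · |4 -1; -2 0| = (-2)·(0 − 2) = 4
Sum: (36) + (4) = 40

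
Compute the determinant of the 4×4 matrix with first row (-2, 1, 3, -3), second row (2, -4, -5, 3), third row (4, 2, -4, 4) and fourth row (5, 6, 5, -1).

Expand along row 1:
  + (-2) · M_11   where M_11 = det([-4 -5 3; 2 -4 4; 6 5 -1]) = 36
  − (1) · M_12   where M_12 = det([2 -5 3; 4 -4 4; 5 5 -1]) = -32
  + (3) · M_13   where M_13 = det([2 -4 3; 4 2 4; 5 6 -1]) = -106
  − (-3) · M_14   where M_14 = det([2 -4 -5; 4 2 -4; 5 6 5]) = 158
det = (+1)·(-2)·(36) + (-1)·(1)·(-32) + (+1)·(3)·(-106) + (-1)·(-3)·(158) = 116

The determinant is 116.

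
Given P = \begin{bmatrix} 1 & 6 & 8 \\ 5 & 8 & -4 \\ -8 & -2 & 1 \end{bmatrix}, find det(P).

Expand along column 1:
  + 1 · |8 -4; -2 1| = 1·(8 − 8) = 0
  − 5 · |6 8; -2 1| = −5·(6 − (-16)) = -110
  + (-8) · |6 8; 8 -4| = (-8)·(-24 − 64) = 704
Sum: (0) + (-110) + (704) = 594

The determinant is 594.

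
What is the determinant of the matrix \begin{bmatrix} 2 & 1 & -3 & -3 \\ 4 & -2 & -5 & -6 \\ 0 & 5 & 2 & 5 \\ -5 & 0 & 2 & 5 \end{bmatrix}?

-130

Expand along row 3 (it has 1 zero):
  − (5) · M_32   where M_32 = det([2 -3 -3; 4 -5 -6; -5 2 5]) = -5
  + (2) · M_33   where M_33 = det([2 1 -3; 4 -2 -6; -5 0 5]) = 20
  − (5) · M_34   where M_34 = det([2 1 -3; 4 -2 -5; -5 0 2]) = 39
det = (-1)·(5)·(-5) + (+1)·(2)·(20) + (-1)·(5)·(39) = -130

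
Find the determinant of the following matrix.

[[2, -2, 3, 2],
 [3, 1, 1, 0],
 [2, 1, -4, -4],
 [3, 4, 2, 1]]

Expand along row 2 (it has 1 zero):
  − (3) · M_21   where M_21 = det([-2 3 2; 1 -4 -4; 4 2 1]) = -23
  + (1) · M_22   where M_22 = det([2 3 2; 2 -4 -4; 3 2 1]) = -2
  − (1) · M_23   where M_23 = det([2 -2 2; 2 1 -4; 3 4 1]) = 72
det = (-1)·(3)·(-23) + (+1)·(1)·(-2) + (-1)·(1)·(72) = -5

-5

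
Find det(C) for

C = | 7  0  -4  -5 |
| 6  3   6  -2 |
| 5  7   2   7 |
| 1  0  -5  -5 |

2030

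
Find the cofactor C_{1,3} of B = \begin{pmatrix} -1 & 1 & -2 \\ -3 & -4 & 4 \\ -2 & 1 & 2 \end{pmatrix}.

Delete row 1 and column 3; the remaining 2×2 submatrix is [-3 -4; -2 1].
Its determinant is (-3)·1 − (-4)·(-2) = -11.
The cofactor carries sign (−1)^(1+3) = +1, so C_{1,3} = +(-11) = -11.

-11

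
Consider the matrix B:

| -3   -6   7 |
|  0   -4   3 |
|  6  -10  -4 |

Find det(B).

The determinant is -78.

Expand along column 1:
  + (-3) · |-4 3; -10 -4| = (-3)·(16 − (-30)) = -138
  + 6 · |-6 7; -4 3| = 6·(-18 − (-28)) = 60
Sum: (-138) + (60) = -78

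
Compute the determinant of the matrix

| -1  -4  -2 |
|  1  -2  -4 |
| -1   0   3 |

Expand along column 2:
  − (-4) · |1 -4; -1 3| = −(-4)·(3 − 4) = -4
  + (-2) · |-1 -2; -1 3| = (-2)·(-3 − 2) = 10
Sum: (-4) + (10) = 6

6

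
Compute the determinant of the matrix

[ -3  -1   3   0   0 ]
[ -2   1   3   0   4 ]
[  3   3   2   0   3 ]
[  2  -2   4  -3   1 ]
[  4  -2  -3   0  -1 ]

Expand along column 4 (it has 4 zeros):
  + (-3) · M_44   where M_44 = det([-3 -1 3 0; -2 1 3 4; 3 3 2 3; 4 -2 -3 -1]) = -160
det = (+1)·(-3)·(-160) = 480

480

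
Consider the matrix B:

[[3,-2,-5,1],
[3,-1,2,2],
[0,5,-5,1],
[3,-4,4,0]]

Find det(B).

Expand along row 3 (it has 1 zero):
  − (5) · M_32   where M_32 = det([3 -5 1; 3 2 2; 3 4 0]) = -48
  + (-5) · M_33   where M_33 = det([3 -2 1; 3 -1 2; 3 -4 0]) = 3
  − (1) · M_34   where M_34 = det([3 -2 -5; 3 -1 2; 3 -4 4]) = 69
det = (-1)·(5)·(-48) + (+1)·(-5)·(3) + (-1)·(1)·(69) = 156

156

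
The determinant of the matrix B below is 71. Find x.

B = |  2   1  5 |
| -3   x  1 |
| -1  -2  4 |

x = 2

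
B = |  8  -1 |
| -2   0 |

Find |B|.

det(B) = 8·0 − (-1)·(-2) = 0 − 2 = -2

-2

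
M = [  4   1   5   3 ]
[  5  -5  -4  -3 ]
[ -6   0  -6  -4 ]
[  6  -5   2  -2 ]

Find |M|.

The determinant is -132.

Expand along row 3 (it has 1 zero):
  + (-6) · M_31   where M_31 = det([1 5 3; -5 -4 -3; -5 2 -2]) = -51
  + (-6) · M_33   where M_33 = det([4 1 3; 5 -5 -3; 6 -5 -2]) = -13
  − (-4) · M_34   where M_34 = det([4 1 5; 5 -5 -4; 6 -5 2]) = -129
det = (+1)·(-6)·(-51) + (+1)·(-6)·(-13) + (-1)·(-4)·(-129) = -132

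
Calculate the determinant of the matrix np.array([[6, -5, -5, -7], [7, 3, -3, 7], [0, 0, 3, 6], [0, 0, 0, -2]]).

The matrix is block upper-triangular with a 2×2 block and a 2×2 block on the diagonal, so its determinant equals the product of the determinants of the diagonal blocks.
det of the 2×2 block = 53
det of the 2×2 block = -6
det = (53)·(-6) = -318

-318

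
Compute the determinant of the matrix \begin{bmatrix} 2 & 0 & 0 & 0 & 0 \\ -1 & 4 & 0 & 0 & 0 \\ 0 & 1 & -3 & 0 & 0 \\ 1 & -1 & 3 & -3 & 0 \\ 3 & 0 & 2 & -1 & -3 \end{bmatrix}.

The determinant is -216.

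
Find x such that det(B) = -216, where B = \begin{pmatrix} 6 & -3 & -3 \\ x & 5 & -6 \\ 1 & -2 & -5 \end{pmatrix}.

x = 3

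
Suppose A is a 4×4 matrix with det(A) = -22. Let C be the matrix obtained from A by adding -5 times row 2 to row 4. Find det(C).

det(C) = -22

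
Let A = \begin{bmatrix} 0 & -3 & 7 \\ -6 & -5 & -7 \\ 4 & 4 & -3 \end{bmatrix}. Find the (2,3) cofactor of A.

-12

Delete row 2 and column 3; the remaining 2×2 submatrix is [0 -3; 4 4].
Its determinant is 0·4 − (-3)·4 = 12.
The cofactor carries sign (−1)^(2+3) = −1, so C_{2,3} = −(12) = -12.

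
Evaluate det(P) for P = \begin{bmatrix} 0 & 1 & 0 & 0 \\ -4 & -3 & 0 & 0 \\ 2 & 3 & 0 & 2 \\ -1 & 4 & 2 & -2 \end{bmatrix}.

P is block lower-triangular with a 2×2 block and a 2×2 block on the diagonal, so its determinant equals the product of the determinants of the diagonal blocks.
det of the 2×2 block = 4
det of the 2×2 block = -4
det = (4)·(-4) = -16

The determinant is -16.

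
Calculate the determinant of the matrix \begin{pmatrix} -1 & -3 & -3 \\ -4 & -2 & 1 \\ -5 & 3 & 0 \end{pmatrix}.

84

Expand along row 3:
  + (-5) · |-3 -3; -2 1| = (-5)·(-3 − 6) = 45
  − 3 · |-1 -3; -4 1| = −3·(-1 − 12) = 39
Sum: (45) + (39) = 84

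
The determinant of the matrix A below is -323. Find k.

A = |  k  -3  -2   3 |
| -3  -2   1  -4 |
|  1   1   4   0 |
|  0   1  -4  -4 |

Expanding along the column containing k, det(A) is linear in k: det(A) = (68)·k + (153).
Set (68)·k + (153) = -323  ⇒  (68)·k = -476  ⇒  k = -7.

-7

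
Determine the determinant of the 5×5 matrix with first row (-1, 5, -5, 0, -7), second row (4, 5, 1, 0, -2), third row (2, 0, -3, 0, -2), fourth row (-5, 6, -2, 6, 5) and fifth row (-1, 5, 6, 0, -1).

-1740

Expand along column 4 (it has 4 zeros):
  + (6) · M_44   where M_44 = det([-1 5 -5 -7; 4 5 1 -2; 2 0 -3 -2; -1 5 6 -1]) = -290
det = (+1)·(6)·(-290) = -1740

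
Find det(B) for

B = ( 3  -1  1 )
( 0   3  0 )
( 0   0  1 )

det(B) = 9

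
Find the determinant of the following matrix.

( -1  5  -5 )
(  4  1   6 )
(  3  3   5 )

Expand along row 1:
  + (-1) · |1 6; 3 5| = (-1)·(5 − 18) = 13
  − 5 · |4 6; 3 5| = −5·(20 − 18) = -10
  + (-5) · |4 1; 3 3| = (-5)·(12 − 3) = -45
Sum: (13) + (-10) + (-45) = -42

The determinant is -42.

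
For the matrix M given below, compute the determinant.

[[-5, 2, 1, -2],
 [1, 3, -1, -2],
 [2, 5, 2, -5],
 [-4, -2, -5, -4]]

det(M) = 509

Expand along row 1:
  + (-5) · M_11   where M_11 = det([3 -1 -2; 5 2 -5; -2 -5 -4]) = -87
  − (2) · M_12   where M_12 = det([1 -1 -2; 2 2 -5; -4 -5 -4]) = -57
  + (1) · M_13   where M_13 = det([1 3 -2; 2 5 -5; -4 -2 -4]) = 22
  − (-2) · M_14   where M_14 = det([1 3 -1; 2 5 2; -4 -2 -5]) = -31
det = (+1)·(-5)·(-87) + (-1)·(2)·(-57) + (+1)·(1)·(22) + (-1)·(-2)·(-31) = 509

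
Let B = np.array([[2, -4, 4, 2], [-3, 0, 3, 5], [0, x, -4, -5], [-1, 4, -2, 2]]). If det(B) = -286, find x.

Expanding along the column containing x, det(B) is linear in x: det(B) = (-54)·x + (92).
Set (-54)·x + (92) = -286  ⇒  (-54)·x = -378  ⇒  x = 7.

7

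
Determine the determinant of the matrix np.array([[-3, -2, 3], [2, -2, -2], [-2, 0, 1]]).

Expand along row 3:
  + (-2) · |-2 3; -2 -2| = (-2)·(4 − (-6)) = -20
  + 1 · |-3 -2; 2 -2| = 1·(6 − (-4)) = 10
Sum: (-20) + (10) = -10

-10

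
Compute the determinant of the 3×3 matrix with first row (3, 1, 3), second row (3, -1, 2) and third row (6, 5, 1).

Expand along column 1:
  + 3 · |-1 2; 5 1| = 3·(-1 − 10) = -33
  − 3 · |1 3; 5 1| = −3·(1 − 15) = 42
  + 6 · |1 3; -1 2| = 6·(2 − (-3)) = 30
Sum: (-33) + (42) + (30) = 39

The determinant is 39.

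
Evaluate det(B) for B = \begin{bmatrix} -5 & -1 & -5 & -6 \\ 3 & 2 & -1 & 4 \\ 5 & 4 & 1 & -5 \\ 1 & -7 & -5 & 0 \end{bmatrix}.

Expand along row 4 (it has 1 zero):
  − (1) · M_41   where M_41 = det([-1 -5 -6; 2 -1 4; 4 1 -5]) = -167
  + (-7) · M_42   where M_42 = det([-5 -5 -6; 3 -1 4; 5 1 -5]) = -228
  − (-5) · M_43   where M_43 = det([-5 -1 -6; 3 2 4; 5 4 -5]) = 83
det = (-1)·(1)·(-167) + (+1)·(-7)·(-228) + (-1)·(-5)·(83) = 2178

det(B) = 2178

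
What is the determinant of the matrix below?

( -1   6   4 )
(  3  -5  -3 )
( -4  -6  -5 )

Expand along column 1:
  + (-1) · |-5 -3; -6 -5| = (-1)·(25 − 18) = -7
  − 3 · |6 4; -6 -5| = −3·(-30 − (-24)) = 18
  + (-4) · |6 4; -5 -3| = (-4)·(-18 − (-20)) = -8
Sum: (-7) + (18) + (-8) = 3

3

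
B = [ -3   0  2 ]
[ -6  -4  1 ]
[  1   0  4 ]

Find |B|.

Expand along column 2:
  + (-4) · |-3 2; 1 4| = (-4)·(-12 − 2) = 56

56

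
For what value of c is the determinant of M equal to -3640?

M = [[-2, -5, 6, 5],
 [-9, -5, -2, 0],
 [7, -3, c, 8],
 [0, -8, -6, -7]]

c = 6

Expanding along the row containing c, det(M) is linear in c: det(M) = (605)·c + (-7270).
Set (605)·c + (-7270) = -3640  ⇒  (605)·c = 3630  ⇒  c = 6.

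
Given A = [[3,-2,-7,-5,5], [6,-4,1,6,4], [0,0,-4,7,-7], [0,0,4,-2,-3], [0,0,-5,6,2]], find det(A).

|A| = 0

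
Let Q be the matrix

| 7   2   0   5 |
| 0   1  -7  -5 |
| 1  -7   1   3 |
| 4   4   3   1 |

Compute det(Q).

det(Q) = 1147

Expand along row 1 (it has 1 zero):
  + (7) · M_11   where M_11 = det([1 -7 -5; -7 1 3; 4 3 1]) = -16
  − (2) · M_12   where M_12 = det([0 -7 -5; 1 1 3; 4 3 1]) = -72
  − (5) · M_14   where M_14 = det([0 1 -7; 1 -7 1; 4 4 3]) = -223
det = (+1)·(7)·(-16) + (-1)·(2)·(-72) + (-1)·(5)·(-223) = 1147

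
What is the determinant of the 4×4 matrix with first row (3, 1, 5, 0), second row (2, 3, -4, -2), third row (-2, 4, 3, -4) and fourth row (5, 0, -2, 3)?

231

Expand along row 1 (it has 1 zero):
  + (3) · M_11   where M_11 = det([3 -4 -2; 4 3 -4; 0 -2 3]) = 67
  − (1) · M_12   where M_12 = det([2 -4 -2; -2 3 -4; 5 -2 3]) = 80
  + (5) · M_13   where M_13 = det([2 3 -2; -2 4 -4; 5 0 3]) = 22
det = (+1)·(3)·(67) + (-1)·(1)·(80) + (+1)·(5)·(22) = 231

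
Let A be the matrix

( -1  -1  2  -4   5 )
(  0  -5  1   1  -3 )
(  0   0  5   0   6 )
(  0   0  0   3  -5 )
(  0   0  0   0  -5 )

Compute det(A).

-375

A is upper triangular, so det(A) is the product of the diagonal entries:
det = (-1) · (-5) · (5) · (3) · (-5) = -375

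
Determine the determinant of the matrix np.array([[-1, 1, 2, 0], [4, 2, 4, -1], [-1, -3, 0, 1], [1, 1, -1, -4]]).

126

Expand along row 1 (it has 1 zero):
  + (-1) · M_11   where M_11 = det([2 4 -1; -3 0 1; 1 -1 -4]) = -45
  − (1) · M_12   where M_12 = det([4 4 -1; -1 0 1; 1 -1 -4]) = -9
  + (2) · M_13   where M_13 = det([4 2 -1; -1 -3 1; 1 1 -4]) = 36
det = (+1)·(-1)·(-45) + (-1)·(1)·(-9) + (+1)·(2)·(36) = 126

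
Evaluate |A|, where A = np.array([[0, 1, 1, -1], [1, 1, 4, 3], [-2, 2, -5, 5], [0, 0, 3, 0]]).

Expand along row 4 (it has 3 zeros):
  − (3) · M_43   where M_43 = det([0 1 -1; 1 1 3; -2 2 5]) = -15
det = (-1)·(3)·(-15) = 45

The determinant is 45.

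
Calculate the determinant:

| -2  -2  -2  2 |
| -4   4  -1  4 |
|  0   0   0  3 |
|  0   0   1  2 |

The determinant is 48.

The matrix is block upper-triangular with a 2×2 block and a 2×2 block on the diagonal, so its determinant equals the product of the determinants of the diagonal blocks.
det of the 2×2 block = -16
det of the 2×2 block = -3
det = (-16)·(-3) = 48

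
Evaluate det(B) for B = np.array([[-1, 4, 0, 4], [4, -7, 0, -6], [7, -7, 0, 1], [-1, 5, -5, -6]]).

-255

Expand along column 3 (it has 3 zeros):
  − (-5) · M_43   where M_43 = det([-1 4 4; 4 -7 -6; 7 -7 1]) = -51
det = (-1)·(-5)·(-51) = -255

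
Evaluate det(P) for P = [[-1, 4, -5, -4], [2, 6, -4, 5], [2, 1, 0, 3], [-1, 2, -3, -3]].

Expand along row 3 (it has 1 zero):
  + (2) · M_31   where M_31 = det([4 -5 -4; 6 -4 5; 2 -3 -3]) = 8
  − (1) · M_32   where M_32 = det([-1 -5 -4; 2 -4 5; -1 -3 -3]) = 8
  − (3) · M_34   where M_34 = det([-1 4 -5; 2 6 -4; -1 2 -3]) = 0
det = (+1)·(2)·(8) + (-1)·(1)·(8) + (-1)·(3)·(0) = 8

8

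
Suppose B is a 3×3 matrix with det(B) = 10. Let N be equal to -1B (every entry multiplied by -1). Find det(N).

|N| = -10

For a 3×3 matrix, det(-1B) = (-1)^3·det(B) = -1·det(B).
det(N) = (-1)·(10) = -10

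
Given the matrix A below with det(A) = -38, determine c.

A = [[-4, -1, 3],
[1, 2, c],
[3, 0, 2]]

2

Expanding along the row containing c, det(A) is linear in c: det(A) = (-3)·c + (-32).
Set (-3)·c + (-32) = -38  ⇒  (-3)·c = -6  ⇒  c = 2.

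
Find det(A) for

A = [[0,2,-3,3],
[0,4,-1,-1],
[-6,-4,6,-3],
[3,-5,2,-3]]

102

Expand along column 1 (it has 2 zeros):
  + (-6) · M_31   where M_31 = det([2 -3 3; 4 -1 -1; -5 2 -3]) = -32
  − (3) · M_41   where M_41 = det([2 -3 3; 4 -1 -1; -4 6 -3]) = 30
det = (+1)·(-6)·(-32) + (-1)·(3)·(30) = 102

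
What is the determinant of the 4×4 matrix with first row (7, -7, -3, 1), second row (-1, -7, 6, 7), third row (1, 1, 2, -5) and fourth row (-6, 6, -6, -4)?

2284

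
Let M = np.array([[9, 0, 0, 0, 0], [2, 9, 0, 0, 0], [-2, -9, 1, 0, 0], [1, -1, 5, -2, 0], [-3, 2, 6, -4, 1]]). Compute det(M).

-162

M is lower triangular, so det(M) is the product of the diagonal entries:
det = (9) · (9) · (1) · (-2) · (1) = -162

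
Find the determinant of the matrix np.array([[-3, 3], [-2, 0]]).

6

det = (-3)·0 − 3·(-2) = 0 − (-6) = 6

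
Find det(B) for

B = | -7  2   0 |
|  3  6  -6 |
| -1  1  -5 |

det(B) = 210

Expand along row 1:
  + (-7) · |6 -6; 1 -5| = (-7)·(-30 − (-6)) = 168
  − 2 · |3 -6; -1 -5| = −2·(-15 − 6) = 42
Sum: (168) + (42) = 210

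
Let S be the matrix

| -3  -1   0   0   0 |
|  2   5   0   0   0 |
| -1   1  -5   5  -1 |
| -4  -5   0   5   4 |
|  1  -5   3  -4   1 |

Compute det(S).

det(S) = 390

S is block lower-triangular with a 2×2 block and a 3×3 block on the diagonal, so its determinant equals the product of the determinants of the diagonal blocks.
det of the 2×2 block = -13
det of the 3×3 block = -30
det = (-13)·(-30) = 390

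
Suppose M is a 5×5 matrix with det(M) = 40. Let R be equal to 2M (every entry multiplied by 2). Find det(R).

The determinant is 1280.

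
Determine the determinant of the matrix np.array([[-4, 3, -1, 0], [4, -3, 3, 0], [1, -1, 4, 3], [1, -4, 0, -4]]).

Expand along column 4 (it has 2 zeros):
  − (3) · M_34   where M_34 = det([-4 3 -1; 4 -3 3; 1 -4 0]) = -26
  + (-4) · M_44   where M_44 = det([-4 3 -1; 4 -3 3; 1 -1 4]) = -2
det = (-1)·(3)·(-26) + (+1)·(-4)·(-2) = 86

The determinant is 86.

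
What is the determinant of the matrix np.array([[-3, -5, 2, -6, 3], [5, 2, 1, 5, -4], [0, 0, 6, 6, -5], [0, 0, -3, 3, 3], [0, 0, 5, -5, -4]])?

The matrix is block upper-triangular with a 2×2 block and a 3×3 block on the diagonal, so its determinant equals the product of the determinants of the diagonal blocks.
det of the 2×2 block = 19
det of the 3×3 block = 36
det = (19)·(36) = 684

684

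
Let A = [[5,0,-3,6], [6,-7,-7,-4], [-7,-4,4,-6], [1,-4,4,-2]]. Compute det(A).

|A| = 1820

Expand along row 1 (it has 1 zero):
  + (5) · M_11   where M_11 = det([-7 -7 -4; -4 4 -6; -4 4 -2]) = -224
  + (-3) · M_13   where M_13 = det([6 -7 -4; -7 -4 -6; 1 -4 -2]) = -84
  − (6) · M_14   where M_14 = det([6 -7 -7; -7 -4 4; 1 -4 4]) = -448
det = (+1)·(5)·(-224) + (+1)·(-3)·(-84) + (-1)·(6)·(-448) = 1820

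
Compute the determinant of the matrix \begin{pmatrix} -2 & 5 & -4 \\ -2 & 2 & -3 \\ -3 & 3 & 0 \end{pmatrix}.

The determinant is 27.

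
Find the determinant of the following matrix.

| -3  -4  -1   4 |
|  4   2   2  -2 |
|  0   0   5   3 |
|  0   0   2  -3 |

The determinant is -210.

The matrix is block upper-triangular with a 2×2 block and a 2×2 block on the diagonal, so its determinant equals the product of the determinants of the diagonal blocks.
det of the 2×2 block = 10
det of the 2×2 block = -21
det = (10)·(-21) = -210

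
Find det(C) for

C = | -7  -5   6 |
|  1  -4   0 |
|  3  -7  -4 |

-102

Expand along row 2:
  − 1 · |-5 6; -7 -4| = −1·(20 − (-42)) = -62
  + (-4) · |-7 6; 3 -4| = (-4)·(28 − 18) = -40
Sum: (-62) + (-40) = -102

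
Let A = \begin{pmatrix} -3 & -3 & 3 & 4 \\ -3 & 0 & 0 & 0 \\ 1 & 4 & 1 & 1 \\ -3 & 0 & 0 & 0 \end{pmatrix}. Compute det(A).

0

Expand along row 2 (it has 3 zeros):
  − (-3) · M_21   where M_21 = det([-3 3 4; 4 1 1; 0 0 0]) = 0
det = (-1)·(-3)·(0) = 0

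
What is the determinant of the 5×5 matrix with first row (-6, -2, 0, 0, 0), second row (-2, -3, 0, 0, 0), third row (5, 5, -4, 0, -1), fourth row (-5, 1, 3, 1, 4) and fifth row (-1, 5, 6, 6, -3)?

The matrix is block lower-triangular with a 2×2 block and a 3×3 block on the diagonal, so its determinant equals the product of the determinants of the diagonal blocks.
det of the 2×2 block = 14
det of the 3×3 block = 96
det = (14)·(96) = 1344

1344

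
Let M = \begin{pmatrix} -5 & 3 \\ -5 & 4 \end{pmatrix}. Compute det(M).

det(M) = (-5)·4 − 3·(-5) = -20 − (-15) = -5

-5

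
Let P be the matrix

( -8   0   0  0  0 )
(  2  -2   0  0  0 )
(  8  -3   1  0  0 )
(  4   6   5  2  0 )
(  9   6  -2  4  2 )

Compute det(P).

det(P) = 64

P is lower triangular, so det(P) is the product of the diagonal entries:
det = (-8) · (-2) · (1) · (2) · (2) = 64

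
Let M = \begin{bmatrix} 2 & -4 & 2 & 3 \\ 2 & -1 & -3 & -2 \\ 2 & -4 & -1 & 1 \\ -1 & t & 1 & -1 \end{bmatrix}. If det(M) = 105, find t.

t = -7

Expanding along the column containing t, det(M) is linear in t: det(M) = (-10)·t + (35).
Set (-10)·t + (35) = 105  ⇒  (-10)·t = 70  ⇒  t = -7.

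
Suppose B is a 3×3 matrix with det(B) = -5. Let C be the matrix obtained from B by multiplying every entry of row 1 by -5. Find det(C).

Scaling one row by -5 multiplies the determinant by -5.
det(C) = (-5)·(-5) = 25

25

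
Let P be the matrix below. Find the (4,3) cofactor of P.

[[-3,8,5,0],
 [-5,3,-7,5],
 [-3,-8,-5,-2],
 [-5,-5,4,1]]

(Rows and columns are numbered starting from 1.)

Delete row 4 and column 3; the remaining 3×3 submatrix is [-3 8 0; -5 3 5; -3 -8 -2].
Its determinant is -302.
The cofactor carries sign (−1)^(4+3) = −1, so C_{4,3} = −(-302) = 302.

302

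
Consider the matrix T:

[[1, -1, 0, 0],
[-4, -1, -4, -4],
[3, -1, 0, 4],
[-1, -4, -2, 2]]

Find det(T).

Expand along row 1 (it has 2 zeros):
  + (1) · M_11   where M_11 = det([-1 -4 -4; -1 0 4; -4 -2 2]) = 40
  − (-1) · M_12   where M_12 = det([-4 -4 -4; 3 0 4; -1 -2 2]) = 32
det = (+1)·(1)·(40) + (-1)·(-1)·(32) = 72

72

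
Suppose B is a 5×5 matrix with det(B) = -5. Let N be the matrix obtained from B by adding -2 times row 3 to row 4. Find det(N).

-5

Adding a multiple of one row to another leaves the determinant unchanged.
det(N) = (1)·(-5) = -5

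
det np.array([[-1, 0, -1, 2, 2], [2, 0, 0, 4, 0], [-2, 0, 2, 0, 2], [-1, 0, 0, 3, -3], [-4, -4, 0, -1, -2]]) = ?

Expand along column 2 (it has 4 zeros):
  − (-4) · M_52   where M_52 = det([-1 -1 2 2; 2 0 4 0; -2 2 0 2; -1 0 3 -3]) = -132
det = (-1)·(-4)·(-132) = -528

The determinant is -528.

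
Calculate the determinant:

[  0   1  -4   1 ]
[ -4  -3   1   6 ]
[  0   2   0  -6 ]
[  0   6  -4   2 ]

The determinant is 512.

Expand along column 1 (it has 3 zeros):
  − (-4) · M_21   where M_21 = det([1 -4 1; 2 0 -6; 6 -4 2]) = 128
det = (-1)·(-4)·(128) = 512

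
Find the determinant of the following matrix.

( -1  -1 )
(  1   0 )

1

det = (-1)·0 − (-1)·1 = 0 − (-1) = 1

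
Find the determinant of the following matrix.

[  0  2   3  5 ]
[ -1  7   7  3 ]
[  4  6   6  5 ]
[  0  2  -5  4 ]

Expand along column 1 (it has 2 zeros):
  − (-1) · M_21   where M_21 = det([2 3 5; 6 6 5; 2 -5 4]) = -154
  + (4) · M_31   where M_31 = det([2 3 5; 7 7 3; 2 -5 4]) = -225
det = (-1)·(-1)·(-154) + (+1)·(4)·(-225) = -1054

-1054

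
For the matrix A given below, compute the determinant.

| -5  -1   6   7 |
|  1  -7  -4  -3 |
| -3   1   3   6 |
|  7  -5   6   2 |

Expand along row 1:
  + (-5) · M_11   where M_11 = det([-7 -4 -3; 1 3 6; -5 6 2]) = 275
  − (-1) · M_12   where M_12 = det([1 -4 -3; -3 3 6; 7 6 2]) = -105
  + (6) · M_13   where M_13 = det([1 -7 -3; -3 1 6; 7 -5 2]) = -328
  − (7) · M_14   where M_14 = det([1 -7 -4; -3 1 3; 7 -5 6]) = -284
det = (+1)·(-5)·(275) + (-1)·(-1)·(-105) + (+1)·(6)·(-328) + (-1)·(7)·(-284) = -1460

-1460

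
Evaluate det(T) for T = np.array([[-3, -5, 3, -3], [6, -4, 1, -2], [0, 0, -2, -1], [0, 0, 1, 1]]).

T is block upper-triangular with a 2×2 block and a 2×2 block on the diagonal, so its determinant equals the product of the determinants of the diagonal blocks.
det of the 2×2 block = 42
det of the 2×2 block = -1
det = (42)·(-1) = -42

-42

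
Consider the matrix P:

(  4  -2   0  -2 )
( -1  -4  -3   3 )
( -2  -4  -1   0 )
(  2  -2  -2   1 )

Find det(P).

Expand along row 1 (it has 1 zero):
  + (4) · M_11   where M_11 = det([-4 -3 3; -4 -1 0; -2 -2 1]) = 10
  − (-2) · M_12   where M_12 = det([-1 -3 3; -2 -1 0; 2 -2 1]) = 13
  − (-2) · M_14   where M_14 = det([-1 -4 -3; -2 -4 -1; 2 -2 -2]) = -18
det = (+1)·(4)·(10) + (-1)·(-2)·(13) + (-1)·(-2)·(-18) = 30

30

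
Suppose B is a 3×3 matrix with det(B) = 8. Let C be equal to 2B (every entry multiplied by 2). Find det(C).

det(C) = 64

For a 3×3 matrix, det(2B) = 2^3·det(B) = 8·det(B).
det(C) = (8)·(8) = 64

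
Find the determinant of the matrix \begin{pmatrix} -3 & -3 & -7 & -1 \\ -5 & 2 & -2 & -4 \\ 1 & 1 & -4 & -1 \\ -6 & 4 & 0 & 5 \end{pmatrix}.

The determinant is 1369.

Expand along row 4 (it has 1 zero):
  − (-6) · M_41   where M_41 = det([-3 -7 -1; 2 -2 -4; 1 -4 -1]) = 62
  + (4) · M_42   where M_42 = det([-3 -7 -1; -5 -2 -4; 1 -4 -1]) = 83
  + (5) · M_44   where M_44 = det([-3 -3 -7; -5 2 -2; 1 1 -4]) = 133
det = (-1)·(-6)·(62) + (+1)·(4)·(83) + (+1)·(5)·(133) = 1369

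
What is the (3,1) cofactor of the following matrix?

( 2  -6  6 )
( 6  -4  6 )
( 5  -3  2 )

Delete row 3 and column 1; the remaining 2×2 submatrix is [-6 6; -4 6].
Its determinant is (-6)·6 − 6·(-4) = -12.
The cofactor carries sign (−1)^(3+1) = +1, so C_{3,1} = +(-12) = -12.

-12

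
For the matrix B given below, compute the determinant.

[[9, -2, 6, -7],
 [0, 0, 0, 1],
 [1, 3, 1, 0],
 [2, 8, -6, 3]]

-238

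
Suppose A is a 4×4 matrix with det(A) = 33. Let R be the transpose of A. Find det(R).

33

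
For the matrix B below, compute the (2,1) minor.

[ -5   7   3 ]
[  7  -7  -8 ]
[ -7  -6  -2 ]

Delete row 2 and column 1; the remaining 2×2 submatrix is [7 3; -6 -2].
Its determinant is 7·(-2) − 3·(-6) = 4.

4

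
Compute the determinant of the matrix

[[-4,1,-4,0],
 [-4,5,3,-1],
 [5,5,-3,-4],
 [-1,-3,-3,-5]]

Expand along row 1 (it has 1 zero):
  + (-4) · M_11   where M_11 = det([5 3 -1; 5 -3 -4; -3 -3 -5]) = 150
  − (1) · M_12   where M_12 = det([-4 3 -1; 5 -3 -4; -1 -3 -5]) = 93
  + (-4) · M_13   where M_13 = det([-4 5 -1; 5 5 -4; -1 -3 -5]) = 303
det = (+1)·(-4)·(150) + (-1)·(1)·(93) + (+1)·(-4)·(303) = -1905

-1905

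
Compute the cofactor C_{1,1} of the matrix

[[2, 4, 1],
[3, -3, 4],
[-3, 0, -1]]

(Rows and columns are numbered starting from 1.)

3

Delete row 1 and column 1; the remaining 2×2 submatrix is [-3 4; 0 -1].
Its determinant is (-3)·(-1) − 4·0 = 3.
The cofactor carries sign (−1)^(1+1) = +1, so C_{1,1} = +(3) = 3.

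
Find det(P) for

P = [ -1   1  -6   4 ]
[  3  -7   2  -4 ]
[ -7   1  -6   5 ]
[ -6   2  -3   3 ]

-100

Expand along row 1:
  + (-1) · M_11   where M_11 = det([-7 2 -4; 1 -6 5; 2 -3 3]) = -1
  − (1) · M_12   where M_12 = det([3 2 -4; -7 -6 5; -6 -3 3]) = 33
  + (-6) · M_13   where M_13 = det([3 -7 -4; -7 1 5; -6 2 3]) = 74
  − (4) · M_14   where M_14 = det([3 -7 2; -7 1 -6; -6 2 -3]) = -94
det = (+1)·(-1)·(-1) + (-1)·(1)·(33) + (+1)·(-6)·(74) + (-1)·(4)·(-94) = -100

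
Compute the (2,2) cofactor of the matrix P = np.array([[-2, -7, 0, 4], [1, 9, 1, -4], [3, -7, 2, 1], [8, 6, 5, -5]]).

26

Delete row 2 and column 2; the remaining 3×3 submatrix is [-2 0 4; 3 2 1; 8 5 -5].
Its determinant is 26.
The cofactor carries sign (−1)^(2+2) = +1, so C_{2,2} = +(26) = 26.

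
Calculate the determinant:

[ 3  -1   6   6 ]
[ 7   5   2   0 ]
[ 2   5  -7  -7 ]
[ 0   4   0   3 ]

-378

Expand along row 4 (it has 2 zeros):
  + (4) · M_42   where M_42 = det([3 6 6; 7 2 0; 2 -7 -7]) = -66
  + (3) · M_44   where M_44 = det([3 -1 6; 7 5 2; 2 5 -7]) = -38
det = (+1)·(4)·(-66) + (+1)·(3)·(-38) = -378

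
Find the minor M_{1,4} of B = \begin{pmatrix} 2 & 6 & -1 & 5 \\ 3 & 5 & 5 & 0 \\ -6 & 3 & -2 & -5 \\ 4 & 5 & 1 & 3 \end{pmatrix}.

Delete row 1 and column 4; the remaining 3×3 submatrix is [3 5 5; -6 3 -2; 4 5 1].
Its determinant is -181.

-181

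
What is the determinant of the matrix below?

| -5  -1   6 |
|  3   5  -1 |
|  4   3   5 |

The determinant is -187.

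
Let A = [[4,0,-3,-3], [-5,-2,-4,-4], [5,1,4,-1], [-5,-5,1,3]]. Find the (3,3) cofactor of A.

Delete row 3 and column 3; the remaining 3×3 submatrix is [4 0 -3; -5 -2 -4; -5 -5 3].
Its determinant is -149.
The cofactor carries sign (−1)^(3+3) = +1, so C_{3,3} = +(-149) = -149.

-149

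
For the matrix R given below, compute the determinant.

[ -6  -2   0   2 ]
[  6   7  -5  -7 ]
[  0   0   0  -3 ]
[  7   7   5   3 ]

-870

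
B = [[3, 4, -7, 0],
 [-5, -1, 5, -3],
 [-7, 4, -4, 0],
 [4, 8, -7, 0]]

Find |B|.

Expand along column 4 (it has 3 zeros):
  + (-3) · M_24   where M_24 = det([3 4 -7; -7 4 -4; 4 8 -7]) = 256
det = (+1)·(-3)·(256) = -768

-768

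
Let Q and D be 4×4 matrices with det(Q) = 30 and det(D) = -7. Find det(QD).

det(QD) = -210

det(QD) = det(Q)·det(D) = (30)·(-7) = -210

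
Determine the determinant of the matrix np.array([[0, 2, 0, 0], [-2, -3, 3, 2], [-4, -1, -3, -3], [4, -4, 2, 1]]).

Expand along row 1 (it has 3 zeros):
  − (2) · M_12   where M_12 = det([-2 3 2; -4 -3 -3; 4 2 1]) = -22
det = (-1)·(2)·(-22) = 44

44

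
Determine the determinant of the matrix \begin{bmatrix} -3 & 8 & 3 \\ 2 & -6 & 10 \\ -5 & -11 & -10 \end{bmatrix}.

Expand along row 1:
  + (-3) · |-6 10; -11 -10| = (-3)·(60 − (-110)) = -510
  − 8 · |2 10; -5 -10| = −8·(-20 − (-50)) = -240
  + 3 · |2 -6; -5 -11| = 3·(-22 − 30) = -156
Sum: (-510) + (-240) + (-156) = -906

-906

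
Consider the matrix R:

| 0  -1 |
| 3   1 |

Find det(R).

det(R) = 0·1 − (-1)·3 = 0 − (-3) = 3

The determinant is 3.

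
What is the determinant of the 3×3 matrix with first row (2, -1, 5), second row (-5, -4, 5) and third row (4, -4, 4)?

Expand along column 1:
  + 2 · |-4 5; -4 4| = 2·(-16 − (-20)) = 8
  − (-5) · |-1 5; -4 4| = −(-5)·(-4 − (-20)) = 80
  + 4 · |-1 5; -4 5| = 4·(-5 − (-20)) = 60
Sum: (8) + (80) + (60) = 148

The determinant is 148.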